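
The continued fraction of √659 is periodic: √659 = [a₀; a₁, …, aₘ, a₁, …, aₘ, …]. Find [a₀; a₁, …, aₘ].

[25; 1, 2, 25, 2, 1, 50]

a₀ = ⌊√659⌋ = 25.
With m₀=0, d₀=1 and mₖ₊₁ = dₖaₖ − mₖ, dₖ₊₁ = (n − mₖ₊₁²)/dₖ, aₖ₊₁ = ⌊(a₀+mₖ₊₁)/dₖ₊₁⌋:
  k=1: m=25, d=34, a=1
  k=2: m=9, d=17, a=2
  k=3: m=25, d=2, a=25
  k=4: m=25, d=17, a=2
  k=5: m=9, d=34, a=1
  k=6: m=25, d=1, a=50
d=1 and a=2a₀=50 at k=6, so the next step gives (m, d) = (25, 34) again — its k=1 value — and the period has length 6.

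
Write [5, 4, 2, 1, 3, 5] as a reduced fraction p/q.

Using pₖ = aₖpₖ₋₁ + pₖ₋₂ and qₖ = aₖqₖ₋₁ + qₖ₋₂:
  k=0: a=5, p=5, q=1
  k=1: a=4, p=21, q=4
  k=2: a=2, p=47, q=9
  k=3: a=1, p=68, q=13
  k=4: a=3, p=251, q=48
  k=5: a=5, p=1323, q=253

1323/253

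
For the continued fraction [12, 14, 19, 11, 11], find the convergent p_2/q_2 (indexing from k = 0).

3223/267

Using pₖ = aₖpₖ₋₁ + pₖ₋₂, qₖ = aₖqₖ₋₁ + qₖ₋₂ (with p₋₁=1, p₋₂=0, q₋₁=0, q₋₂=1):
  k=0: a=12, p=12, q=1
  k=1: a=14, p=169, q=14
  k=2: a=19, p=3223, q=267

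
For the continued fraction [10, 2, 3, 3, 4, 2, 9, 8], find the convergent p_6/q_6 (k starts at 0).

Using pₖ = aₖpₖ₋₁ + pₖ₋₂, qₖ = aₖqₖ₋₁ + qₖ₋₂ (with p₋₁=1, p₋₂=0, q₋₁=0, q₋₂=1):
  k=0: a=10, p=10, q=1
  k=1: a=2, p=21, q=2
  k=2: a=3, p=73, q=7
  k=3: a=3, p=240, q=23
  k=4: a=4, p=1033, q=99
  k=5: a=2, p=2306, q=221
  k=6: a=9, p=21787, q=2088

21787/2088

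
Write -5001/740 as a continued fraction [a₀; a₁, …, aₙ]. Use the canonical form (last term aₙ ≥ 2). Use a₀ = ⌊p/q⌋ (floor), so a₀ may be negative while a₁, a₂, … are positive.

-5001 = -7×740 + 179
740 = 4×179 + 24
179 = 7×24 + 11
24 = 2×11 + 2
11 = 5×2 + 1
2 = 2×1 + 0  (stop)
So -5001/740 = [-7; 4, 7, 2, 5, 2].

[-7; 4, 7, 2, 5, 2]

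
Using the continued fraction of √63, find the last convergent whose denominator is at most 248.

√63 = [7; 1, 14, …] (period length 2).
Convergents:
  p_0/q_0 = 7/1
  p_1/q_1 = 8/1
  p_2/q_2 = 119/15
  p_3/q_3 = 127/16
  p_4/q_4 = 1897/239
  p_5/q_5 = 2024/255
q_4 = 239 ≤ 248 < 255 = q_5, so the answer is 1897/239.

1897/239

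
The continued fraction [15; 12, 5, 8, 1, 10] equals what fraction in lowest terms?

Fold from the inside: start with 10/1.
  1 + 1/10 = 11/10
  8 + 10/11 = 98/11
  5 + 11/98 = 501/98
  12 + 98/501 = 6110/501
  15 + 501/6110 = 92151/6110

92151/6110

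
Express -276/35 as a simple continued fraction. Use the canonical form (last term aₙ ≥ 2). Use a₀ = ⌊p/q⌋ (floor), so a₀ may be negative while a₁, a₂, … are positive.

-276 = -8*35 + 4
35 = 8*4 + 3
4 = 1*3 + 1
3 = 3*1 + 0  (stop)
So -276/35 = [-8; 8, 1, 3].

[-8; 8, 1, 3]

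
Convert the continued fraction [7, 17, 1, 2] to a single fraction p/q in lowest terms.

374/53

Fold from the inside: start with 2/1.
  1 + 1/2 = 3/2
  17 + 2/3 = 53/3
  7 + 3/53 = 374/53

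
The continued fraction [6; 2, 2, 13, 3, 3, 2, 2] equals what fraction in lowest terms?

Using pₖ = aₖpₖ₋₁ + pₖ₋₂ and qₖ = aₖqₖ₋₁ + qₖ₋₂:
  k=0: a=6, p=6, q=1
  k=1: a=2, p=13, q=2
  k=2: a=2, p=32, q=5
  k=3: a=13, p=429, q=67
  k=4: a=3, p=1319, q=206
  k=5: a=3, p=4386, q=685
  k=6: a=2, p=10091, q=1576
  k=7: a=2, p=24568, q=3837

24568/3837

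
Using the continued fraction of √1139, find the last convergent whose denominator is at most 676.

√1139 = [33; 1, 2, 1, 66, …] (period length 4).
Convergents:
  p_0/q_0 = 33/1
  p_1/q_1 = 34/1
  p_2/q_2 = 101/3
  p_3/q_3 = 135/4
  p_4/q_4 = 9011/267
  p_5/q_5 = 9146/271
  p_6/q_6 = 27303/809
q_5 = 271 ≤ 676 < 809 = q_6, so the answer is 9146/271.

9146/271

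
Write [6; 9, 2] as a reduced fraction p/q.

Fold from the inside: start with 2/1.
  9 + 1/2 = 19/2
  6 + 2/19 = 116/19

116/19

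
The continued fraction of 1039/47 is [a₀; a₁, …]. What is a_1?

9

1039 = 22·47 + 5   →  a_0 = 22
47 = 9·5 + 2   →  a_1 = 9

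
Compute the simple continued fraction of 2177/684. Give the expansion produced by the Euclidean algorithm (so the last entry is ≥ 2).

2177 = 3*684 + 125
684 = 5*125 + 59
125 = 2*59 + 7
59 = 8*7 + 3
7 = 2*3 + 1
3 = 3*1 + 0  (stop)
So 2177/684 = [3; 5, 2, 8, 2, 3].

[3; 5, 2, 8, 2, 3]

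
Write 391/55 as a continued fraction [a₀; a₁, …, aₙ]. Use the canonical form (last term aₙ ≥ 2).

[7; 9, 6]

391 = 7*55 + 6
55 = 9*6 + 1
6 = 6*1 + 0  (stop)
So 391/55 = [7; 9, 6].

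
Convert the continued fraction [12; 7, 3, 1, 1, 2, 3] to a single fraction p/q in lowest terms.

5389/444

Using pₖ = aₖpₖ₋₁ + pₖ₋₂ and qₖ = aₖqₖ₋₁ + qₖ₋₂:
  k=0: a=12, p=12, q=1
  k=1: a=7, p=85, q=7
  k=2: a=3, p=267, q=22
  k=3: a=1, p=352, q=29
  k=4: a=1, p=619, q=51
  k=5: a=2, p=1590, q=131
  k=6: a=3, p=5389, q=444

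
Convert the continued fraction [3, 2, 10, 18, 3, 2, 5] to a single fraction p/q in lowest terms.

Using pₖ = aₖpₖ₋₁ + pₖ₋₂ and qₖ = aₖqₖ₋₁ + qₖ₋₂:
  k=0: a=3, p=3, q=1
  k=1: a=2, p=7, q=2
  k=2: a=10, p=73, q=21
  k=3: a=18, p=1321, q=380
  k=4: a=3, p=4036, q=1161
  k=5: a=2, p=9393, q=2702
  k=6: a=5, p=51001, q=14671

51001/14671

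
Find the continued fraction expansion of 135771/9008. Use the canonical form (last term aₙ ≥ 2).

[15; 13, 1, 5, 7, 15]

135771 = 15×9008 + 651
9008 = 13×651 + 545
651 = 1×545 + 106
545 = 5×106 + 15
106 = 7×15 + 1
15 = 15×1 + 0  (stop)
So 135771/9008 = [15; 13, 1, 5, 7, 15].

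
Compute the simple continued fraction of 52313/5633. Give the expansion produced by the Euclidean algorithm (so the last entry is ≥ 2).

52313 = 9·5633 + 1616
5633 = 3·1616 + 785
1616 = 2·785 + 46
785 = 17·46 + 3
46 = 15·3 + 1
3 = 3·1 + 0  (stop)
So 52313/5633 = [9; 3, 2, 17, 15, 3].

[9; 3, 2, 17, 15, 3]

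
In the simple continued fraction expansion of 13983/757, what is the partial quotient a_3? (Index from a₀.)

3

13983 = 18·757 + 357   →  a_0 = 18
757 = 2·357 + 43   →  a_1 = 2
357 = 8·43 + 13   →  a_2 = 8
43 = 3·13 + 4   →  a_3 = 3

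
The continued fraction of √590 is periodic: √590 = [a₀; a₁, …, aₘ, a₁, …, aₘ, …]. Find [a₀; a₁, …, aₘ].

a₀ = ⌊√590⌋ = 24.
With m₀=0, d₀=1 and mₖ₊₁ = dₖaₖ − mₖ, dₖ₊₁ = (n − mₖ₊₁²)/dₖ, aₖ₊₁ = ⌊(a₀+mₖ₊₁)/dₖ₊₁⌋:
  k=1: m=24, d=14, a=3
  k=2: m=18, d=19, a=2
  k=3: m=20, d=10, a=4
  k=4: m=20, d=19, a=2
  k=5: m=18, d=14, a=3
  k=6: m=24, d=1, a=48
d=1 and a=2a₀=48 at k=6, so the next step gives (m, d) = (24, 14) again — its k=1 value — and the period has length 6.

[24; 3, 2, 4, 2, 3, 48]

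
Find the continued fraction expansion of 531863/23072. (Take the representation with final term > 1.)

[23; 19, 8, 1, 2, 6, 3, 2]

531863 = 23*23072 + 1207
23072 = 19*1207 + 139
1207 = 8*139 + 95
139 = 1*95 + 44
95 = 2*44 + 7
44 = 6*7 + 2
7 = 3*2 + 1
2 = 2*1 + 0  (stop)
So 531863/23072 = [23; 19, 8, 1, 2, 6, 3, 2].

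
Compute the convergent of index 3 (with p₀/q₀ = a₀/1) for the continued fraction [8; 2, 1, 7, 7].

192/23

Using pₖ = aₖpₖ₋₁ + pₖ₋₂, qₖ = aₖqₖ₋₁ + qₖ₋₂ (with p₋₁=1, p₋₂=0, q₋₁=0, q₋₂=1):
  k=0: a=8, p=8, q=1
  k=1: a=2, p=17, q=2
  k=2: a=1, p=25, q=3
  k=3: a=7, p=192, q=23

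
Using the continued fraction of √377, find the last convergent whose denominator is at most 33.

√377 = [19; 2, 2, 2, 38, …] (period length 4).
Convergents:
  p_0/q_0 = 19/1
  p_1/q_1 = 39/2
  p_2/q_2 = 97/5
  p_3/q_3 = 233/12
  p_4/q_4 = 8951/461
q_3 = 12 ≤ 33 < 461 = q_4, so the answer is 233/12.

233/12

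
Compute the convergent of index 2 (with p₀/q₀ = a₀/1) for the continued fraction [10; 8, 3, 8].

Using pₖ = aₖpₖ₋₁ + pₖ₋₂, qₖ = aₖqₖ₋₁ + qₖ₋₂ (with p₋₁=1, p₋₂=0, q₋₁=0, q₋₂=1):
  k=0: a=10, p=10, q=1
  k=1: a=8, p=81, q=8
  k=2: a=3, p=253, q=25

253/25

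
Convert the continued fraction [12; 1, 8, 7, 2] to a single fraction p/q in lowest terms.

Fold from the inside: start with 2/1.
  7 + 1/2 = 15/2
  8 + 2/15 = 122/15
  1 + 15/122 = 137/122
  12 + 122/137 = 1766/137

1766/137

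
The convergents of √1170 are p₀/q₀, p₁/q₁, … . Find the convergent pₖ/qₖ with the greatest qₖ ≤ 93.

√1170 = [34; 4, 1, 6, 1, 4, 68, …] (period length 6).
Convergents:
  p_0/q_0 = 34/1
  p_1/q_1 = 137/4
  p_2/q_2 = 171/5
  p_3/q_3 = 1163/34
  p_4/q_4 = 1334/39
  p_5/q_5 = 6499/190
q_4 = 39 ≤ 93 < 190 = q_5, so the answer is 1334/39.

1334/39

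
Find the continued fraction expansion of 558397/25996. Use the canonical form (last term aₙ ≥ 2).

[21; 2, 12, 14, 6, 12]

558397 = 21*25996 + 12481
25996 = 2*12481 + 1034
12481 = 12*1034 + 73
1034 = 14*73 + 12
73 = 6*12 + 1
12 = 12*1 + 0  (stop)
So 558397/25996 = [21; 2, 12, 14, 6, 12].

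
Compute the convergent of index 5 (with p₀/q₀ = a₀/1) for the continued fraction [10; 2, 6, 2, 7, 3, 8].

Using pₖ = aₖpₖ₋₁ + pₖ₋₂, qₖ = aₖqₖ₋₁ + qₖ₋₂ (with p₋₁=1, p₋₂=0, q₋₁=0, q₋₂=1):
  k=0: a=10, p=10, q=1
  k=1: a=2, p=21, q=2
  k=2: a=6, p=136, q=13
  k=3: a=2, p=293, q=28
  k=4: a=7, p=2187, q=209
  k=5: a=3, p=6854, q=655

6854/655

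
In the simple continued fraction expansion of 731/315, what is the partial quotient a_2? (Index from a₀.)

8

731 = 2·315 + 101   →  a_0 = 2
315 = 3·101 + 12   →  a_1 = 3
101 = 8·12 + 5   →  a_2 = 8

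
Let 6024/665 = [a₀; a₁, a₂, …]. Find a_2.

19

6024 = 9·665 + 39   →  a_0 = 9
665 = 17·39 + 2   →  a_1 = 17
39 = 19·2 + 1   →  a_2 = 19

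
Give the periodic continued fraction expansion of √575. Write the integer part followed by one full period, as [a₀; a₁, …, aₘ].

a₀ = ⌊√575⌋ = 23.
With m₀=0, d₀=1 and mₖ₊₁ = dₖaₖ − mₖ, dₖ₊₁ = (n − mₖ₊₁²)/dₖ, aₖ₊₁ = ⌊(a₀+mₖ₊₁)/dₖ₊₁⌋:
  k=1: m=23, d=46, a=1
  k=2: m=23, d=1, a=46
d=1 and a=2a₀=46 at k=2, so the next step gives (m, d) = (23, 46) again — its k=1 value — and the period has length 2.

[23; 1, 46]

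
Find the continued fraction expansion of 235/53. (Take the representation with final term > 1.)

[4; 2, 3, 3, 2]

235 = 4×53 + 23
53 = 2×23 + 7
23 = 3×7 + 2
7 = 3×2 + 1
2 = 2×1 + 0  (stop)
So 235/53 = [4; 2, 3, 3, 2].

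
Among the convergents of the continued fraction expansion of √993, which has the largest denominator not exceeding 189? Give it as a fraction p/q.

2647/84

√993 = [31; 1, 1, 20, 1, 1, 62, …] (period length 6).
Convergents:
  p_0/q_0 = 31/1
  p_1/q_1 = 32/1
  p_2/q_2 = 63/2
  p_3/q_3 = 1292/41
  p_4/q_4 = 1355/43
  p_5/q_5 = 2647/84
  p_6/q_6 = 165469/5251
q_5 = 84 ≤ 189 < 5251 = q_6, so the answer is 2647/84.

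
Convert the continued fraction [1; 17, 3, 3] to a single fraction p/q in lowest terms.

183/173

Fold from the inside: start with 3/1.
  3 + 1/3 = 10/3
  17 + 3/10 = 173/10
  1 + 10/173 = 183/173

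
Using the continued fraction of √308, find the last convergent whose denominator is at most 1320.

√308 = [17; 1, 1, 4, 1, 1, 34, …] (period length 6).
Convergents:
  p_0/q_0 = 17/1
  p_1/q_1 = 18/1
  p_2/q_2 = 35/2
  p_3/q_3 = 158/9
  p_4/q_4 = 193/11
  p_5/q_5 = 351/20
  p_6/q_6 = 12127/691
  p_7/q_7 = 12478/711
  p_8/q_8 = 24605/1402
q_7 = 711 ≤ 1320 < 1402 = q_8, so the answer is 12478/711.

12478/711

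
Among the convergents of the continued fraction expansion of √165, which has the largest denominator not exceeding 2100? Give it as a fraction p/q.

√165 = [12; 1, 5, 2, 5, 1, 24, …] (period length 6).
Convergents:
  p_0/q_0 = 12/1
  p_1/q_1 = 13/1
  p_2/q_2 = 77/6
  p_3/q_3 = 167/13
  p_4/q_4 = 912/71
  p_5/q_5 = 1079/84
  p_6/q_6 = 26808/2087
  p_7/q_7 = 27887/2171
q_6 = 2087 ≤ 2100 < 2171 = q_7, so the answer is 26808/2087.

26808/2087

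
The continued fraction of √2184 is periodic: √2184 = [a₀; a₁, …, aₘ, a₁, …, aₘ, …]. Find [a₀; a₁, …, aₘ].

a₀ = ⌊√2184⌋ = 46.
With m₀=0, d₀=1 and mₖ₊₁ = dₖaₖ − mₖ, dₖ₊₁ = (n − mₖ₊₁²)/dₖ, aₖ₊₁ = ⌊(a₀+mₖ₊₁)/dₖ₊₁⌋:
  k=1: m=46, d=68, a=1
  k=2: m=22, d=25, a=2
  k=3: m=28, d=56, a=1
  k=4: m=28, d=25, a=2
  k=5: m=22, d=68, a=1
  k=6: m=46, d=1, a=92
d=1 and a=2a₀=92 at k=6, so the next step gives (m, d) = (46, 68) again — its k=1 value — and the period has length 6.

[46; 1, 2, 1, 2, 1, 92]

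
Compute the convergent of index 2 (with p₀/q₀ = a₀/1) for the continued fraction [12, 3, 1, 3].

49/4

Using pₖ = aₖpₖ₋₁ + pₖ₋₂, qₖ = aₖqₖ₋₁ + qₖ₋₂ (with p₋₁=1, p₋₂=0, q₋₁=0, q₋₂=1):
  k=0: a=12, p=12, q=1
  k=1: a=3, p=37, q=3
  k=2: a=1, p=49, q=4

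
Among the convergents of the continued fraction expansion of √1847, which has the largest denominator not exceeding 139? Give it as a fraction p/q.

1848/43

√1847 = [42; 1, 41, 1, 84, …] (period length 4).
Convergents:
  p_0/q_0 = 42/1
  p_1/q_1 = 43/1
  p_2/q_2 = 1805/42
  p_3/q_3 = 1848/43
  p_4/q_4 = 157037/3654
q_3 = 43 ≤ 139 < 3654 = q_4, so the answer is 1848/43.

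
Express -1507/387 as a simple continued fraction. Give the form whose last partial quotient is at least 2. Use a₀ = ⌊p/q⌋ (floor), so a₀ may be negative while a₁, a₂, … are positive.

[-4; 9, 2, 3, 1, 1, 2]

-1507 = -4×387 + 41
387 = 9×41 + 18
41 = 2×18 + 5
18 = 3×5 + 3
5 = 1×3 + 2
3 = 1×2 + 1
2 = 2×1 + 0  (stop)
So -1507/387 = [-4; 9, 2, 3, 1, 1, 2].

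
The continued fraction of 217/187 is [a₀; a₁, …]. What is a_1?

6

217 = 1·187 + 30   →  a_0 = 1
187 = 6·30 + 7   →  a_1 = 6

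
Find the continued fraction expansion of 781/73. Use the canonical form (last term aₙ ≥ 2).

781 = 10×73 + 51
73 = 1×51 + 22
51 = 2×22 + 7
22 = 3×7 + 1
7 = 7×1 + 0  (stop)
So 781/73 = [10; 1, 2, 3, 7].

[10; 1, 2, 3, 7]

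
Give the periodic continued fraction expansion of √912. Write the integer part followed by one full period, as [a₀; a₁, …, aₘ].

a₀ = ⌊√912⌋ = 30.

[30; 5, 60]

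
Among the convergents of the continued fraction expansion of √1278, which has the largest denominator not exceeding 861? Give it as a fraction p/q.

√1278 = [35; 1, 2, 1, 70, …] (period length 4).
Convergents:
  p_0/q_0 = 35/1
  p_1/q_1 = 36/1
  p_2/q_2 = 107/3
  p_3/q_3 = 143/4
  p_4/q_4 = 10117/283
  p_5/q_5 = 10260/287
  p_6/q_6 = 30637/857
  p_7/q_7 = 40897/1144
q_6 = 857 ≤ 861 < 1144 = q_7, so the answer is 30637/857.

30637/857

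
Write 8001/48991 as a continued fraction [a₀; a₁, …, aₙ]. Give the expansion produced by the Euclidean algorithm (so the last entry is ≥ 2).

8001 = 0·48991 + 8001
48991 = 6·8001 + 985
8001 = 8·985 + 121
985 = 8·121 + 17
121 = 7·17 + 2
17 = 8·2 + 1
2 = 2·1 + 0  (stop)
So 8001/48991 = [0; 6, 8, 8, 7, 8, 2].

[0; 6, 8, 8, 7, 8, 2]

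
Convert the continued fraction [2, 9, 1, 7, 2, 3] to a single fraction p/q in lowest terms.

1225/583

Using pₖ = aₖpₖ₋₁ + pₖ₋₂ and qₖ = aₖqₖ₋₁ + qₖ₋₂:
  k=0: a=2, p=2, q=1
  k=1: a=9, p=19, q=9
  k=2: a=1, p=21, q=10
  k=3: a=7, p=166, q=79
  k=4: a=2, p=353, q=168
  k=5: a=3, p=1225, q=583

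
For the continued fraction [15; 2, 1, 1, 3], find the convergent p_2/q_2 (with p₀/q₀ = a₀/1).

46/3

Using pₖ = aₖpₖ₋₁ + pₖ₋₂, qₖ = aₖqₖ₋₁ + qₖ₋₂ (with p₋₁=1, p₋₂=0, q₋₁=0, q₋₂=1):
  k=0: a=15, p=15, q=1
  k=1: a=2, p=31, q=2
  k=2: a=1, p=46, q=3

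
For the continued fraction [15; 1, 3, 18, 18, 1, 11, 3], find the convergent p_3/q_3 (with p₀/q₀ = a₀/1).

Using pₖ = aₖpₖ₋₁ + pₖ₋₂, qₖ = aₖqₖ₋₁ + qₖ₋₂ (with p₋₁=1, p₋₂=0, q₋₁=0, q₋₂=1):
  k=0: a=15, p=15, q=1
  k=1: a=1, p=16, q=1
  k=2: a=3, p=63, q=4
  k=3: a=18, p=1150, q=73

1150/73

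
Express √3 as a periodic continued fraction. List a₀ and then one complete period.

a₀ = ⌊√3⌋ = 1.
With m₀=0, d₀=1 and mₖ₊₁ = dₖaₖ − mₖ, dₖ₊₁ = (n − mₖ₊₁²)/dₖ, aₖ₊₁ = ⌊(a₀+mₖ₊₁)/dₖ₊₁⌋:
  k=1: m=1, d=2, a=1
  k=2: m=1, d=1, a=2
d=1 and a=2a₀=2 at k=2, so the next step gives (m, d) = (1, 2) again — its k=1 value — and the period has length 2.

[1; 1, 2]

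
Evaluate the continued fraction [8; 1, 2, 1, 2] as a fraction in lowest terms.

Using pₖ = aₖpₖ₋₁ + pₖ₋₂ and qₖ = aₖqₖ₋₁ + qₖ₋₂:
  k=0: a=8, p=8, q=1
  k=1: a=1, p=9, q=1
  k=2: a=2, p=26, q=3
  k=3: a=1, p=35, q=4
  k=4: a=2, p=96, q=11

96/11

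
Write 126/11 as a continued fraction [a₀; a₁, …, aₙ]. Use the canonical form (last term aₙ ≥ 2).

[11; 2, 5]

126 = 11*11 + 5
11 = 2*5 + 1
5 = 5*1 + 0  (stop)
So 126/11 = [11; 2, 5].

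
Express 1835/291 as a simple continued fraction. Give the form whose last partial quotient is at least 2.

[6; 3, 3, 1, 2, 2, 3]

1835 = 6*291 + 89
291 = 3*89 + 24
89 = 3*24 + 17
24 = 1*17 + 7
17 = 2*7 + 3
7 = 2*3 + 1
3 = 3*1 + 0  (stop)
So 1835/291 = [6; 3, 3, 1, 2, 2, 3].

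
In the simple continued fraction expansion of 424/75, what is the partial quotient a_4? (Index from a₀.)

7

424 = 5·75 + 49   →  a_0 = 5
75 = 1·49 + 26   →  a_1 = 1
49 = 1·26 + 23   →  a_2 = 1
26 = 1·23 + 3   →  a_3 = 1
23 = 7·3 + 2   →  a_4 = 7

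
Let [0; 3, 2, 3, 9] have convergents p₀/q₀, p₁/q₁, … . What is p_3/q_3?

Using pₖ = aₖpₖ₋₁ + pₖ₋₂, qₖ = aₖqₖ₋₁ + qₖ₋₂ (with p₋₁=1, p₋₂=0, q₋₁=0, q₋₂=1):
  k=0: a=0, p=0, q=1
  k=1: a=3, p=1, q=3
  k=2: a=2, p=2, q=7
  k=3: a=3, p=7, q=24

7/24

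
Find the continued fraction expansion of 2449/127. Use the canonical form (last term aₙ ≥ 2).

[19; 3, 1, 1, 8, 2]

2449 = 19*127 + 36
127 = 3*36 + 19
36 = 1*19 + 17
19 = 1*17 + 2
17 = 8*2 + 1
2 = 2*1 + 0  (stop)
So 2449/127 = [19; 3, 1, 1, 8, 2].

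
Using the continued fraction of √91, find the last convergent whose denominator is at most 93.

849/89

√91 = [9; 1, 1, 5, 1, 5, 1, 1, 18, …] (period length 8).
Convergents:
  p_0/q_0 = 9/1
  p_1/q_1 = 10/1
  p_2/q_2 = 19/2
  p_3/q_3 = 105/11
  p_4/q_4 = 124/13
  p_5/q_5 = 725/76
  p_6/q_6 = 849/89
  p_7/q_7 = 1574/165
q_6 = 89 ≤ 93 < 165 = q_7, so the answer is 849/89.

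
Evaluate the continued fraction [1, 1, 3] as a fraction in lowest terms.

7/4

Fold from the inside: start with 3/1.
  1 + 1/3 = 4/3
  1 + 3/4 = 7/4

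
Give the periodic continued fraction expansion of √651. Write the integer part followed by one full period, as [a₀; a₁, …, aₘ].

[25; 1, 1, 16, 1, 1, 50]

a₀ = ⌊√651⌋ = 25.
With m₀=0, d₀=1 and mₖ₊₁ = dₖaₖ − mₖ, dₖ₊₁ = (n − mₖ₊₁²)/dₖ, aₖ₊₁ = ⌊(a₀+mₖ₊₁)/dₖ₊₁⌋:
  k=1: m=25, d=26, a=1
  k=2: m=1, d=25, a=1
  k=3: m=24, d=3, a=16
  k=4: m=24, d=25, a=1
  k=5: m=1, d=26, a=1
  k=6: m=25, d=1, a=50
d=1 and a=2a₀=50 at k=6, so the next step gives (m, d) = (25, 26) again — its k=1 value — and the period has length 6.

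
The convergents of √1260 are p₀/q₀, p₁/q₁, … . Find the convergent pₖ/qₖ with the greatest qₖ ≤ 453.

10081/284

√1260 = [35; 2, 70, …] (period length 2).
Convergents:
  p_0/q_0 = 35/1
  p_1/q_1 = 71/2
  p_2/q_2 = 5005/141
  p_3/q_3 = 10081/284
  p_4/q_4 = 710675/20021
q_3 = 284 ≤ 453 < 20021 = q_4, so the answer is 10081/284.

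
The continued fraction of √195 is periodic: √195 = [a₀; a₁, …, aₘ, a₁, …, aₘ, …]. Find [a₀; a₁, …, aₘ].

a₀ = ⌊√195⌋ = 13.
With m₀=0, d₀=1 and mₖ₊₁ = dₖaₖ − mₖ, dₖ₊₁ = (n − mₖ₊₁²)/dₖ, aₖ₊₁ = ⌊(a₀+mₖ₊₁)/dₖ₊₁⌋:
  k=1: m=13, d=26, a=1
  k=2: m=13, d=1, a=26
d=1 and a=2a₀=26 at k=2, so the next step gives (m, d) = (13, 26) again — its k=1 value — and the period has length 2.

[13; 1, 26]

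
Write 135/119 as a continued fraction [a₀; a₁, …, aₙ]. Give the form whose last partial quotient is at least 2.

[1; 7, 2, 3, 2]

135 = 1*119 + 16
119 = 7*16 + 7
16 = 2*7 + 2
7 = 3*2 + 1
2 = 2*1 + 0  (stop)
So 135/119 = [1; 7, 2, 3, 2].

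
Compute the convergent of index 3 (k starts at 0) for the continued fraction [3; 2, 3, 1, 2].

31/9

Using pₖ = aₖpₖ₋₁ + pₖ₋₂, qₖ = aₖqₖ₋₁ + qₖ₋₂ (with p₋₁=1, p₋₂=0, q₋₁=0, q₋₂=1):
  k=0: a=3, p=3, q=1
  k=1: a=2, p=7, q=2
  k=2: a=3, p=24, q=7
  k=3: a=1, p=31, q=9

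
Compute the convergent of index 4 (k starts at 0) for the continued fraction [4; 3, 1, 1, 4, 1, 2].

Using pₖ = aₖpₖ₋₁ + pₖ₋₂, qₖ = aₖqₖ₋₁ + qₖ₋₂ (with p₋₁=1, p₋₂=0, q₋₁=0, q₋₂=1):
  k=0: a=4, p=4, q=1
  k=1: a=3, p=13, q=3
  k=2: a=1, p=17, q=4
  k=3: a=1, p=30, q=7
  k=4: a=4, p=137, q=32

137/32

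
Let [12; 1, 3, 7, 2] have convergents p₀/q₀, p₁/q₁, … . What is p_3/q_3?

370/29

Using pₖ = aₖpₖ₋₁ + pₖ₋₂, qₖ = aₖqₖ₋₁ + qₖ₋₂ (with p₋₁=1, p₋₂=0, q₋₁=0, q₋₂=1):
  k=0: a=12, p=12, q=1
  k=1: a=1, p=13, q=1
  k=2: a=3, p=51, q=4
  k=3: a=7, p=370, q=29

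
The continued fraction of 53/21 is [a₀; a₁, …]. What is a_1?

53 = 2·21 + 11   →  a_0 = 2
21 = 1·11 + 10   →  a_1 = 1

1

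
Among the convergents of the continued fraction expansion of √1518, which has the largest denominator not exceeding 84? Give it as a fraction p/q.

1013/26

√1518 = [38; 1, 24, 1, 76, …] (period length 4).
Convergents:
  p_0/q_0 = 38/1
  p_1/q_1 = 39/1
  p_2/q_2 = 974/25
  p_3/q_3 = 1013/26
  p_4/q_4 = 77962/2001
q_3 = 26 ≤ 84 < 2001 = q_4, so the answer is 1013/26.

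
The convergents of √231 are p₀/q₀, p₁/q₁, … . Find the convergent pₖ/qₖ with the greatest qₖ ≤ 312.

2295/151

√231 = [15; 5, 30, …] (period length 2).
Convergents:
  p_0/q_0 = 15/1
  p_1/q_1 = 76/5
  p_2/q_2 = 2295/151
  p_3/q_3 = 11551/760
q_2 = 151 ≤ 312 < 760 = q_3, so the answer is 2295/151.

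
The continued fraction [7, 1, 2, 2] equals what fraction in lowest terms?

Fold from the inside: start with 2/1.
  2 + 1/2 = 5/2
  1 + 2/5 = 7/5
  7 + 5/7 = 54/7

54/7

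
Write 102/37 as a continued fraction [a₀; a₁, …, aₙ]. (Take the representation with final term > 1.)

[2; 1, 3, 9]

102 = 2*37 + 28
37 = 1*28 + 9
28 = 3*9 + 1
9 = 9*1 + 0  (stop)
So 102/37 = [2; 1, 3, 9].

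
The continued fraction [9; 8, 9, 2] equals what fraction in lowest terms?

1405/154

Using pₖ = aₖpₖ₋₁ + pₖ₋₂ and qₖ = aₖqₖ₋₁ + qₖ₋₂:
  k=0: a=9, p=9, q=1
  k=1: a=8, p=73, q=8
  k=2: a=9, p=666, q=73
  k=3: a=2, p=1405, q=154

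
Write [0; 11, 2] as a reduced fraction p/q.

2/23

Using pₖ = aₖpₖ₋₁ + pₖ₋₂ and qₖ = aₖqₖ₋₁ + qₖ₋₂:
  k=0: a=0, p=0, q=1
  k=1: a=11, p=1, q=11
  k=2: a=2, p=2, q=23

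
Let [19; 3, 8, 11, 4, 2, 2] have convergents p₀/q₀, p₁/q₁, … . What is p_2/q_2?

Using pₖ = aₖpₖ₋₁ + pₖ₋₂, qₖ = aₖqₖ₋₁ + qₖ₋₂ (with p₋₁=1, p₋₂=0, q₋₁=0, q₋₂=1):
  k=0: a=19, p=19, q=1
  k=1: a=3, p=58, q=3
  k=2: a=8, p=483, q=25

483/25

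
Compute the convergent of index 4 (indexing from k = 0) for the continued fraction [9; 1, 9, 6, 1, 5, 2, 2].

703/71

Using pₖ = aₖpₖ₋₁ + pₖ₋₂, qₖ = aₖqₖ₋₁ + qₖ₋₂ (with p₋₁=1, p₋₂=0, q₋₁=0, q₋₂=1):
  k=0: a=9, p=9, q=1
  k=1: a=1, p=10, q=1
  k=2: a=9, p=99, q=10
  k=3: a=6, p=604, q=61
  k=4: a=1, p=703, q=71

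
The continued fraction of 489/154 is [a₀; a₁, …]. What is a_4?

489 = 3·154 + 27   →  a_0 = 3
154 = 5·27 + 19   →  a_1 = 5
27 = 1·19 + 8   →  a_2 = 1
19 = 2·8 + 3   →  a_3 = 2
8 = 2·3 + 2   →  a_4 = 2

2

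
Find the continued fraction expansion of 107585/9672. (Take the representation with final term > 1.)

107585 = 11·9672 + 1193
9672 = 8·1193 + 128
1193 = 9·128 + 41
128 = 3·41 + 5
41 = 8·5 + 1
5 = 5·1 + 0  (stop)
So 107585/9672 = [11; 8, 9, 3, 8, 5].

[11; 8, 9, 3, 8, 5]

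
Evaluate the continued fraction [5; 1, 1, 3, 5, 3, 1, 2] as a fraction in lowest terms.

Fold from the inside: start with 2/1.
  1 + 1/2 = 3/2
  3 + 2/3 = 11/3
  5 + 3/11 = 58/11
  3 + 11/58 = 185/58
  1 + 58/185 = 243/185
  1 + 185/243 = 428/243
  5 + 243/428 = 2383/428

2383/428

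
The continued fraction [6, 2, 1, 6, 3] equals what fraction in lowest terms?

400/63

Fold from the inside: start with 3/1.
  6 + 1/3 = 19/3
  1 + 3/19 = 22/19
  2 + 19/22 = 63/22
  6 + 22/63 = 400/63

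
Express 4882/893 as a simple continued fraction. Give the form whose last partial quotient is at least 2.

[5; 2, 7, 14, 1, 3]

4882 = 5·893 + 417
893 = 2·417 + 59
417 = 7·59 + 4
59 = 14·4 + 3
4 = 1·3 + 1
3 = 3·1 + 0  (stop)
So 4882/893 = [5; 2, 7, 14, 1, 3].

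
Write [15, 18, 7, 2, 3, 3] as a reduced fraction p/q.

Using pₖ = aₖpₖ₋₁ + pₖ₋₂ and qₖ = aₖqₖ₋₁ + qₖ₋₂:
  k=0: a=15, p=15, q=1
  k=1: a=18, p=271, q=18
  k=2: a=7, p=1912, q=127
  k=3: a=2, p=4095, q=272
  k=4: a=3, p=14197, q=943
  k=5: a=3, p=46686, q=3101

46686/3101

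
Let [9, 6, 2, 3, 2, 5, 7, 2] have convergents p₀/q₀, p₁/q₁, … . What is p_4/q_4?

943/103

Using pₖ = aₖpₖ₋₁ + pₖ₋₂, qₖ = aₖqₖ₋₁ + qₖ₋₂ (with p₋₁=1, p₋₂=0, q₋₁=0, q₋₂=1):
  k=0: a=9, p=9, q=1
  k=1: a=6, p=55, q=6
  k=2: a=2, p=119, q=13
  k=3: a=3, p=412, q=45
  k=4: a=2, p=943, q=103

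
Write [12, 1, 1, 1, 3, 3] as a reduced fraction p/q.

Fold from the inside: start with 3/1.
  3 + 1/3 = 10/3
  1 + 3/10 = 13/10
  1 + 10/13 = 23/13
  1 + 13/23 = 36/23
  12 + 23/36 = 455/36

455/36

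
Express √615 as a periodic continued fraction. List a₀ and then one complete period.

a₀ = ⌊√615⌋ = 24.
With m₀=0, d₀=1 and mₖ₊₁ = dₖaₖ − mₖ, dₖ₊₁ = (n − mₖ₊₁²)/dₖ, aₖ₊₁ = ⌊(a₀+mₖ₊₁)/dₖ₊₁⌋:
  k=1: m=24, d=39, a=1
  k=2: m=15, d=10, a=3
  k=3: m=15, d=39, a=1
  k=4: m=24, d=1, a=48
d=1 and a=2a₀=48 at k=4, so the next step gives (m, d) = (24, 39) again — its k=1 value — and the period has length 4.

[24; 1, 3, 1, 48]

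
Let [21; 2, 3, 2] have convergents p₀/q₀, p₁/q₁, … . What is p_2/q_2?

Using pₖ = aₖpₖ₋₁ + pₖ₋₂, qₖ = aₖqₖ₋₁ + qₖ₋₂ (with p₋₁=1, p₋₂=0, q₋₁=0, q₋₂=1):
  k=0: a=21, p=21, q=1
  k=1: a=2, p=43, q=2
  k=2: a=3, p=150, q=7

150/7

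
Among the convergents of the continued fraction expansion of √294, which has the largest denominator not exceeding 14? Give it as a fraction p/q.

120/7

√294 = [17; 6, 1, 4, 1, 6, 34, …] (period length 6).
Convergents:
  p_0/q_0 = 17/1
  p_1/q_1 = 103/6
  p_2/q_2 = 120/7
  p_3/q_3 = 583/34
q_2 = 7 ≤ 14 < 34 = q_3, so the answer is 120/7.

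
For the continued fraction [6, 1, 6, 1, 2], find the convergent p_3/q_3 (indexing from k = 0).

55/8

Using pₖ = aₖpₖ₋₁ + pₖ₋₂, qₖ = aₖqₖ₋₁ + qₖ₋₂ (with p₋₁=1, p₋₂=0, q₋₁=0, q₋₂=1):
  k=0: a=6, p=6, q=1
  k=1: a=1, p=7, q=1
  k=2: a=6, p=48, q=7
  k=3: a=1, p=55, q=8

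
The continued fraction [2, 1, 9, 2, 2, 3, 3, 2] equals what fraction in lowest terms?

3900/1343

Using pₖ = aₖpₖ₋₁ + pₖ₋₂ and qₖ = aₖqₖ₋₁ + qₖ₋₂:
  k=0: a=2, p=2, q=1
  k=1: a=1, p=3, q=1
  k=2: a=9, p=29, q=10
  k=3: a=2, p=61, q=21
  k=4: a=2, p=151, q=52
  k=5: a=3, p=514, q=177
  k=6: a=3, p=1693, q=583
  k=7: a=2, p=3900, q=1343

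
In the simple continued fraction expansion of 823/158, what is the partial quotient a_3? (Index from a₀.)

3

823 = 5·158 + 33   →  a_0 = 5
158 = 4·33 + 26   →  a_1 = 4
33 = 1·26 + 7   →  a_2 = 1
26 = 3·7 + 5   →  a_3 = 3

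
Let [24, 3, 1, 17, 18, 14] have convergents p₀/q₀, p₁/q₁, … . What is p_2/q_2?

Using pₖ = aₖpₖ₋₁ + pₖ₋₂, qₖ = aₖqₖ₋₁ + qₖ₋₂ (with p₋₁=1, p₋₂=0, q₋₁=0, q₋₂=1):
  k=0: a=24, p=24, q=1
  k=1: a=3, p=73, q=3
  k=2: a=1, p=97, q=4

97/4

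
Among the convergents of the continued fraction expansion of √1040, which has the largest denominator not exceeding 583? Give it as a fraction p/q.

√1040 = [32; 4, 64, …] (period length 2).
Convergents:
  p_0/q_0 = 32/1
  p_1/q_1 = 129/4
  p_2/q_2 = 8288/257
  p_3/q_3 = 33281/1032
q_2 = 257 ≤ 583 < 1032 = q_3, so the answer is 8288/257.

8288/257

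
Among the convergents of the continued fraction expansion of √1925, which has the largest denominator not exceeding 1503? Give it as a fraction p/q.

√1925 = [43; 1, 6, 1, 86, …] (period length 4).
Convergents:
  p_0/q_0 = 43/1
  p_1/q_1 = 44/1
  p_2/q_2 = 307/7
  p_3/q_3 = 351/8
  p_4/q_4 = 30493/695
  p_5/q_5 = 30844/703
  p_6/q_6 = 215557/4913
q_5 = 703 ≤ 1503 < 4913 = q_6, so the answer is 30844/703.

30844/703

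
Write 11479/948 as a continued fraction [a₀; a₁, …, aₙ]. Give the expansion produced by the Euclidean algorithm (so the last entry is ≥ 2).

[12; 9, 4, 1, 9, 2]

11479 = 12×948 + 103
948 = 9×103 + 21
103 = 4×21 + 19
21 = 1×19 + 2
19 = 9×2 + 1
2 = 2×1 + 0  (stop)
So 11479/948 = [12; 9, 4, 1, 9, 2].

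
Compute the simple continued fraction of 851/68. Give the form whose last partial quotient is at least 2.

[12; 1, 1, 16, 2]

851 = 12×68 + 35
68 = 1×35 + 33
35 = 1×33 + 2
33 = 16×2 + 1
2 = 2×1 + 0  (stop)
So 851/68 = [12; 1, 1, 16, 2].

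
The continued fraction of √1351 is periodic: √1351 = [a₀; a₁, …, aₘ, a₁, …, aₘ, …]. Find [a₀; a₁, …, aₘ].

[36; 1, 3, 10, 3, 1, 72]

a₀ = ⌊√1351⌋ = 36.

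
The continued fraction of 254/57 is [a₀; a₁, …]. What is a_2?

5

254 = 4·57 + 26   →  a_0 = 4
57 = 2·26 + 5   →  a_1 = 2
26 = 5·5 + 1   →  a_2 = 5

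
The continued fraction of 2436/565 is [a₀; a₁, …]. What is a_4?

3

2436 = 4·565 + 176   →  a_0 = 4
565 = 3·176 + 37   →  a_1 = 3
176 = 4·37 + 28   →  a_2 = 4
37 = 1·28 + 9   →  a_3 = 1
28 = 3·9 + 1   →  a_4 = 3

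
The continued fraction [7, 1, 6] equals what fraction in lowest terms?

Fold from the inside: start with 6/1.
  1 + 1/6 = 7/6
  7 + 6/7 = 55/7

55/7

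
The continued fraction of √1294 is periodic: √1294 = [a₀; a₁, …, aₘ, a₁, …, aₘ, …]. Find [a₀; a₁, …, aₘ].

[35; 1, 34, 1, 70]

a₀ = ⌊√1294⌋ = 35.
With m₀=0, d₀=1 and mₖ₊₁ = dₖaₖ − mₖ, dₖ₊₁ = (n − mₖ₊₁²)/dₖ, aₖ₊₁ = ⌊(a₀+mₖ₊₁)/dₖ₊₁⌋:
  k=1: m=35, d=69, a=1
  k=2: m=34, d=2, a=34
  k=3: m=34, d=69, a=1
  k=4: m=35, d=1, a=70
d=1 and a=2a₀=70 at k=4, so the next step gives (m, d) = (35, 69) again — its k=1 value — and the period has length 4.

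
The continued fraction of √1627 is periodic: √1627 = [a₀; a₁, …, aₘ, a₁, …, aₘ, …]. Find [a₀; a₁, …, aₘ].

a₀ = ⌊√1627⌋ = 40.
With m₀=0, d₀=1 and mₖ₊₁ = dₖaₖ − mₖ, dₖ₊₁ = (n − mₖ₊₁²)/dₖ, aₖ₊₁ = ⌊(a₀+mₖ₊₁)/dₖ₊₁⌋:
  k=1: m=40, d=27, a=2
  k=2: m=14, d=53, a=1
  k=3: m=39, d=2, a=39
  k=4: m=39, d=53, a=1
  k=5: m=14, d=27, a=2
  k=6: m=40, d=1, a=80
d=1 and a=2a₀=80 at k=6, so the next step gives (m, d) = (40, 27) again — its k=1 value — and the period has length 6.

[40; 2, 1, 39, 1, 2, 80]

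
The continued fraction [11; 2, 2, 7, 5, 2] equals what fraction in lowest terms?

4756/417

Using pₖ = aₖpₖ₋₁ + pₖ₋₂ and qₖ = aₖqₖ₋₁ + qₖ₋₂:
  k=0: a=11, p=11, q=1
  k=1: a=2, p=23, q=2
  k=2: a=2, p=57, q=5
  k=3: a=7, p=422, q=37
  k=4: a=5, p=2167, q=190
  k=5: a=2, p=4756, q=417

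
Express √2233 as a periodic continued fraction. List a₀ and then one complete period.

[47; 3, 1, 12, 1, 3, 94]

a₀ = ⌊√2233⌋ = 47.
With m₀=0, d₀=1 and mₖ₊₁ = dₖaₖ − mₖ, dₖ₊₁ = (n − mₖ₊₁²)/dₖ, aₖ₊₁ = ⌊(a₀+mₖ₊₁)/dₖ₊₁⌋:
  k=1: m=47, d=24, a=3
  k=2: m=25, d=67, a=1
  k=3: m=42, d=7, a=12
  k=4: m=42, d=67, a=1
  k=5: m=25, d=24, a=3
  k=6: m=47, d=1, a=94
d=1 and a=2a₀=94 at k=6, so the next step gives (m, d) = (47, 24) again — its k=1 value — and the period has length 6.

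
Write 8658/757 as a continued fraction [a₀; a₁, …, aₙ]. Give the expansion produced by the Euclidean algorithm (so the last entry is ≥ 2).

8658 = 11·757 + 331
757 = 2·331 + 95
331 = 3·95 + 46
95 = 2·46 + 3
46 = 15·3 + 1
3 = 3·1 + 0  (stop)
So 8658/757 = [11; 2, 3, 2, 15, 3].

[11; 2, 3, 2, 15, 3]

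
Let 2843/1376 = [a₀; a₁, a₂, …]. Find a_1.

15

2843 = 2·1376 + 91   →  a_0 = 2
1376 = 15·91 + 11   →  a_1 = 15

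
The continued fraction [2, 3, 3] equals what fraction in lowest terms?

Fold from the inside: start with 3/1.
  3 + 1/3 = 10/3
  2 + 3/10 = 23/10

23/10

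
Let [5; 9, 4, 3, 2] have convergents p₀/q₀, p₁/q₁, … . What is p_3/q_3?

613/120

Using pₖ = aₖpₖ₋₁ + pₖ₋₂, qₖ = aₖqₖ₋₁ + qₖ₋₂ (with p₋₁=1, p₋₂=0, q₋₁=0, q₋₂=1):
  k=0: a=5, p=5, q=1
  k=1: a=9, p=46, q=9
  k=2: a=4, p=189, q=37
  k=3: a=3, p=613, q=120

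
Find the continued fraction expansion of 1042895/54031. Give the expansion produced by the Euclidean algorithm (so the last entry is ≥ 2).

1042895 = 19·54031 + 16306
54031 = 3·16306 + 5113
16306 = 3·5113 + 967
5113 = 5·967 + 278
967 = 3·278 + 133
278 = 2·133 + 12
133 = 11·12 + 1
12 = 12·1 + 0  (stop)
So 1042895/54031 = [19; 3, 3, 5, 3, 2, 11, 12].

[19; 3, 3, 5, 3, 2, 11, 12]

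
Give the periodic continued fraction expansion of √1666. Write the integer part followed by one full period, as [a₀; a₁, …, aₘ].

[40; 1, 4, 2, 4, 1, 80]

a₀ = ⌊√1666⌋ = 40.
With m₀=0, d₀=1 and mₖ₊₁ = dₖaₖ − mₖ, dₖ₊₁ = (n − mₖ₊₁²)/dₖ, aₖ₊₁ = ⌊(a₀+mₖ₊₁)/dₖ₊₁⌋:
  k=1: m=40, d=66, a=1
  k=2: m=26, d=15, a=4
  k=3: m=34, d=34, a=2
  k=4: m=34, d=15, a=4
  k=5: m=26, d=66, a=1
  k=6: m=40, d=1, a=80
d=1 and a=2a₀=80 at k=6, so the next step gives (m, d) = (40, 66) again — its k=1 value — and the period has length 6.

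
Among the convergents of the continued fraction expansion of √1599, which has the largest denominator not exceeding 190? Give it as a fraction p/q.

√1599 = [39; 1, 78, …] (period length 2).
Convergents:
  p_0/q_0 = 39/1
  p_1/q_1 = 40/1
  p_2/q_2 = 3159/79
  p_3/q_3 = 3199/80
  p_4/q_4 = 252681/6319
q_3 = 80 ≤ 190 < 6319 = q_4, so the answer is 3199/80.

3199/80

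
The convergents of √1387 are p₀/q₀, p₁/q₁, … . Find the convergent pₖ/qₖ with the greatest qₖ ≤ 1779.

√1387 = [37; 4, 8, 37, 8, 4, 74, …] (period length 6).
Convergents:
  p_0/q_0 = 37/1
  p_1/q_1 = 149/4
  p_2/q_2 = 1229/33
  p_3/q_3 = 45622/1225
  p_4/q_4 = 366205/9833
q_3 = 1225 ≤ 1779 < 9833 = q_4, so the answer is 45622/1225.

45622/1225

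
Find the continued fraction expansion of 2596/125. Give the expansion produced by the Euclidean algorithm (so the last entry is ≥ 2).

[20; 1, 3, 3, 4, 2]

2596 = 20·125 + 96
125 = 1·96 + 29
96 = 3·29 + 9
29 = 3·9 + 2
9 = 4·2 + 1
2 = 2·1 + 0  (stop)
So 2596/125 = [20; 1, 3, 3, 4, 2].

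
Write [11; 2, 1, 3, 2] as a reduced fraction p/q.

284/25

Using pₖ = aₖpₖ₋₁ + pₖ₋₂ and qₖ = aₖqₖ₋₁ + qₖ₋₂:
  k=0: a=11, p=11, q=1
  k=1: a=2, p=23, q=2
  k=2: a=1, p=34, q=3
  k=3: a=3, p=125, q=11
  k=4: a=2, p=284, q=25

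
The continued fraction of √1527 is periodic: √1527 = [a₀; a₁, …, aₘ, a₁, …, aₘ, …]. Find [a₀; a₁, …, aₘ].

[39; 13, 78]

a₀ = ⌊√1527⌋ = 39.
With m₀=0, d₀=1 and mₖ₊₁ = dₖaₖ − mₖ, dₖ₊₁ = (n − mₖ₊₁²)/dₖ, aₖ₊₁ = ⌊(a₀+mₖ₊₁)/dₖ₊₁⌋:
  k=1: m=39, d=6, a=13
  k=2: m=39, d=1, a=78
d=1 and a=2a₀=78 at k=2, so the next step gives (m, d) = (39, 6) again — its k=1 value — and the period has length 2.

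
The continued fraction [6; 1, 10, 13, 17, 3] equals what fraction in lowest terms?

Fold from the inside: start with 3/1.
  17 + 1/3 = 52/3
  13 + 3/52 = 679/52
  10 + 52/679 = 6842/679
  1 + 679/6842 = 7521/6842
  6 + 6842/7521 = 51968/7521

51968/7521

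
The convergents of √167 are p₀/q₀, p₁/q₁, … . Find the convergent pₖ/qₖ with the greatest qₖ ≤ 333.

4187/324

√167 = [12; 1, 11, 1, 24, …] (period length 4).
Convergents:
  p_0/q_0 = 12/1
  p_1/q_1 = 13/1
  p_2/q_2 = 155/12
  p_3/q_3 = 168/13
  p_4/q_4 = 4187/324
  p_5/q_5 = 4355/337
q_4 = 324 ≤ 333 < 337 = q_5, so the answer is 4187/324.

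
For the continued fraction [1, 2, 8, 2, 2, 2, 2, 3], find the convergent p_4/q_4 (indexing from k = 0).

Using pₖ = aₖpₖ₋₁ + pₖ₋₂, qₖ = aₖqₖ₋₁ + qₖ₋₂ (with p₋₁=1, p₋₂=0, q₋₁=0, q₋₂=1):
  k=0: a=1, p=1, q=1
  k=1: a=2, p=3, q=2
  k=2: a=8, p=25, q=17
  k=3: a=2, p=53, q=36
  k=4: a=2, p=131, q=89

131/89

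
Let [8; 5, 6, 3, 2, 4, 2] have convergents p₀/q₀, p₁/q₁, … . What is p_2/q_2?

254/31

Using pₖ = aₖpₖ₋₁ + pₖ₋₂, qₖ = aₖqₖ₋₁ + qₖ₋₂ (with p₋₁=1, p₋₂=0, q₋₁=0, q₋₂=1):
  k=0: a=8, p=8, q=1
  k=1: a=5, p=41, q=5
  k=2: a=6, p=254, q=31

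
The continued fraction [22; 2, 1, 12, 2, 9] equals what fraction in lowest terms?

Fold from the inside: start with 9/1.
  2 + 1/9 = 19/9
  12 + 9/19 = 237/19
  1 + 19/237 = 256/237
  2 + 237/256 = 749/256
  22 + 256/749 = 16734/749

16734/749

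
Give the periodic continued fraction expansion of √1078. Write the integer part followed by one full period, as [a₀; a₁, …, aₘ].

[32; 1, 4, 1, 64]

a₀ = ⌊√1078⌋ = 32.
With m₀=0, d₀=1 and mₖ₊₁ = dₖaₖ − mₖ, dₖ₊₁ = (n − mₖ₊₁²)/dₖ, aₖ₊₁ = ⌊(a₀+mₖ₊₁)/dₖ₊₁⌋:
  k=1: m=32, d=54, a=1
  k=2: m=22, d=11, a=4
  k=3: m=22, d=54, a=1
  k=4: m=32, d=1, a=64
d=1 and a=2a₀=64 at k=4, so the next step gives (m, d) = (32, 54) again — its k=1 value — and the period has length 4.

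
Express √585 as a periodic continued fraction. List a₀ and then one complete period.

a₀ = ⌊√585⌋ = 24.
With m₀=0, d₀=1 and mₖ₊₁ = dₖaₖ − mₖ, dₖ₊₁ = (n − mₖ₊₁²)/dₖ, aₖ₊₁ = ⌊(a₀+mₖ₊₁)/dₖ₊₁⌋:
  k=1: m=24, d=9, a=5
  k=2: m=21, d=16, a=2
  k=3: m=11, d=29, a=1
  k=4: m=18, d=9, a=4
  k=5: m=18, d=29, a=1
  k=6: m=11, d=16, a=2
  k=7: m=21, d=9, a=5
  k=8: m=24, d=1, a=48
d=1 and a=2a₀=48 at k=8, so the next step gives (m, d) = (24, 9) again — its k=1 value — and the period has length 8.

[24; 5, 2, 1, 4, 1, 2, 5, 48]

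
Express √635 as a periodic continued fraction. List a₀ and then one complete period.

[25; 5, 50]

a₀ = ⌊√635⌋ = 25.
With m₀=0, d₀=1 and mₖ₊₁ = dₖaₖ − mₖ, dₖ₊₁ = (n − mₖ₊₁²)/dₖ, aₖ₊₁ = ⌊(a₀+mₖ₊₁)/dₖ₊₁⌋:
  k=1: m=25, d=10, a=5
  k=2: m=25, d=1, a=50
d=1 and a=2a₀=50 at k=2, so the next step gives (m, d) = (25, 10) again — its k=1 value — and the period has length 2.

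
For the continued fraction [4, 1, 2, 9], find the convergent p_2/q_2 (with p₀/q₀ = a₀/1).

Using pₖ = aₖpₖ₋₁ + pₖ₋₂, qₖ = aₖqₖ₋₁ + qₖ₋₂ (with p₋₁=1, p₋₂=0, q₋₁=0, q₋₂=1):
  k=0: a=4, p=4, q=1
  k=1: a=1, p=5, q=1
  k=2: a=2, p=14, q=3

14/3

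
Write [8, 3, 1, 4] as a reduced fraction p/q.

Using pₖ = aₖpₖ₋₁ + pₖ₋₂ and qₖ = aₖqₖ₋₁ + qₖ₋₂:
  k=0: a=8, p=8, q=1
  k=1: a=3, p=25, q=3
  k=2: a=1, p=33, q=4
  k=3: a=4, p=157, q=19

157/19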